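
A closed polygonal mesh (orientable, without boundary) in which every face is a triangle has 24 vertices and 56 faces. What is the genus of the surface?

3

Every face is a triangle, so 2E = 3·56 = 168, giving E = 84.
χ = V − E + F = 24 − 84 + 56 = -4.
For a closed orientable surface χ = 2 − 2g, so g = (2 − (-4))/2 = 3.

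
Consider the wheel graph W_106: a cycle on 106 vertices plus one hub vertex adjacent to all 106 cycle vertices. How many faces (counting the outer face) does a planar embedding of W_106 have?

107

W_106 has V = 106 + 1 = 107 vertices and E = 2·106 = 212 edges.
By Euler's formula F = 2 − V + E = 2 − 107 + 212 = 107.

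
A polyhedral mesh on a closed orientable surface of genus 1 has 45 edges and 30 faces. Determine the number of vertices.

For a closed orientable surface of genus 1, χ = 2 − 2·1 = 0.
V = 0 + E − F = 0 + 45 − 30 = 15.

15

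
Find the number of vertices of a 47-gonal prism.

A prism on an n-gon has two n-gon bases and n rectangular sides: V = 2·47 = 94, E = 3·47 = 141, F = 47 + 2 = 49.

94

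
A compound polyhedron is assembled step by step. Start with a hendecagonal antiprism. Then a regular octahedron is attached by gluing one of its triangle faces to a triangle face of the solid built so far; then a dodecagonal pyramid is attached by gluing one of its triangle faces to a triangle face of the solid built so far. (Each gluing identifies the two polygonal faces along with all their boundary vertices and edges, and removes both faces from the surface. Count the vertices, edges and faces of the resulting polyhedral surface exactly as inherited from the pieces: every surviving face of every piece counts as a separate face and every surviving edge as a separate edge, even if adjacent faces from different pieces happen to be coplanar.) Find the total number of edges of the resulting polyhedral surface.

A hendecagonal antiprism: V=22, E=44, F=24.
Attach a regular octahedron (V=6, E=12, F=8) along a 3-gon: merge 3 vertices and 3 edges, delete both glued faces → V=25, E=53, F=30.
Attach a dodecagonal pyramid (V=13, E=24, F=13) along a 3-gon: merge 3 vertices and 3 edges, delete both glued faces → V=35, E=74, F=41.
Check: V − E + F = 35 − 74 + 41 = 2.

74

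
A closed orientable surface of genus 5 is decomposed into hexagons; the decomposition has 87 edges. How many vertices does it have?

50

χ = 2 − 2·5 = -8, and every face is a hexagon so 6F = 2E.
F = 2E/6 = 29. Then V = -8 + E − F = -8 + 87 − 29 = 50.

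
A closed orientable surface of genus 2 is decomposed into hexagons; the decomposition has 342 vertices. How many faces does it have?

χ = 2 − 2·2 = -2, and every face is a hexagon so 6F = 2E.
V − E + F = -2 with E = 6F/2 gives 342 − (6/2 − 1)·F = -2, so F = 172 and E = 516.

172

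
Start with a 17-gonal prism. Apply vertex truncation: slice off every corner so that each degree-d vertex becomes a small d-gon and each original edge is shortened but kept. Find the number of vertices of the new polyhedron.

The base solid has V = 34, E = 51, F = 19.
Truncation replaces each original edge-end by a new vertex, so V′ = 2E = 102.
Each original edge survives, and each old vertex of degree d contributes d new edges; summing degrees gives Σd = 2E, so E′ = E + 2E = 3E = 153.
Each original face survives and each original vertex becomes one new face: F′ = F + V = 53.

102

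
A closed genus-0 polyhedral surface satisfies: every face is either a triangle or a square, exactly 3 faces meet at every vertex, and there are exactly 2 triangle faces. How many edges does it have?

9

Let x be the number of squares; then F = 2 + x.
Edge–face incidences: 2E = 3·2 + 4·x = 6 + 4x.
Every vertex has degree 3, so 3V = 2E.
Euler: V − E + F = 2 ⇒ (2E)/3 − E + (2 + x) = 2.
Multiply by 6: 2·(2E) − 3·(2E) + 6·(2 + x) = 12, i.e. 12 + 6x − (6 + 4x) = 12.
Collecting terms: 2x + 6 = 12, so 2x = 6, so x = 3.
Then 2E = 6 + 4·3 = 18, so E = 9, V = 2E/3 = 6, F = 2 + 3 = 5.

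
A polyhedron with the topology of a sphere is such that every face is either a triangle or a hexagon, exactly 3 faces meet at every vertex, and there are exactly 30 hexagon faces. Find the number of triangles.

Let x be the number of triangles; then F = 30 + x.
Edge–face incidences: 2E = 6·30 + 3·x = 180 + 3x.
Every vertex has degree 3, so 3V = 2E.
Euler: V − E + F = 2 ⇒ (2E)/3 − E + (30 + x) = 2.
Multiply by 6: 2·(2E) − 3·(2E) + 6·(30 + x) = 12, i.e. 180 + 6x − (180 + 3x) = 12.
Collecting terms: 3x = 12, so x = 4.
Then 2E = 180 + 3·4 = 192, so E = 96, V = 2E/3 = 64, F = 30 + 4 = 34.

4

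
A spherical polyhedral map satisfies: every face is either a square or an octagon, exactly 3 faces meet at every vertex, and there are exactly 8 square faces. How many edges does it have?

24

Let x be the number of octagons; then F = 8 + x.
Edge–face incidences: 2E = 4·8 + 8·x = 32 + 8x.
Every vertex has degree 3, so 3V = 2E.
Euler: V − E + F = 2 ⇒ (2E)/3 − E + (8 + x) = 2.
Multiply by 6: 2·(2E) − 3·(2E) + 6·(8 + x) = 12, i.e. 48 + 6x − (32 + 8x) = 12.
Collecting terms: −2x + 16 = 12, so −2x = −4, so x = 2.
Then 2E = 32 + 8·2 = 48, so E = 24, V = 2E/3 = 16, F = 8 + 2 = 10.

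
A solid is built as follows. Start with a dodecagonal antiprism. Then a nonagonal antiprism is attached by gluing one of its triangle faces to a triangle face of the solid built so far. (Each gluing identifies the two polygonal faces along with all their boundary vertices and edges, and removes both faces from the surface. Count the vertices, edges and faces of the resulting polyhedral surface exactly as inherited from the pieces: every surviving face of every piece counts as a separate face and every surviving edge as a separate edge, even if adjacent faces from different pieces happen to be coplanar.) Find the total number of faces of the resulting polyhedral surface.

44

A dodecagonal antiprism: V=24, E=48, F=26.
Attach a nonagonal antiprism (V=18, E=36, F=20) along a 3-gon: merge 3 vertices and 3 edges, delete both glued faces → V=39, E=81, F=44.
Check: V − E + F = 39 − 81 + 44 = 2.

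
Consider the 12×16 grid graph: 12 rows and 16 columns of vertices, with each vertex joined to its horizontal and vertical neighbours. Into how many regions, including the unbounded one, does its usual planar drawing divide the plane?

166

The grid has V = 12·16 = 192 vertices and E = 12·15 + 16·11 = 356 edges.
F = 2 − V + E = 2 − 192 + 356 = 166.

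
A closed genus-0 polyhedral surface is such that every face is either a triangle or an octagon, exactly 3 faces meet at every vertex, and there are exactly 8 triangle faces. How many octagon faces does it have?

Let x be the number of octagons; then F = 8 + x.
Edge–face incidences: 2E = 3·8 + 8·x = 24 + 8x.
Every vertex has degree 3, so 3V = 2E.
Euler: V − E + F = 2 ⇒ (2E)/3 − E + (8 + x) = 2.
Multiply by 6: 2·(2E) − 3·(2E) + 6·(8 + x) = 12, i.e. 48 + 6x − (24 + 8x) = 12.
Collecting terms: −2x + 24 = 12, so −2x = −12, so x = 6.
Then 2E = 24 + 8·6 = 72, so E = 36, V = 2E/3 = 24, F = 8 + 6 = 14.

6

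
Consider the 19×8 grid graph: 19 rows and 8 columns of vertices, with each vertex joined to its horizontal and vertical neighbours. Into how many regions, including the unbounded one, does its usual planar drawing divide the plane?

The grid has V = 19·8 = 152 vertices and E = 19·7 + 8·18 = 277 edges.
F = 2 − V + E = 2 − 152 + 277 = 127.

127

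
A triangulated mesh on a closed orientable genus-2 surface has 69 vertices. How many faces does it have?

χ = 2 − 2·2 = -2, and every face is a triangle so 3F = 2E.
V − E + F = -2 with E = 3F/2 gives 69 − (3/2 − 1)·F = -2, so F = 142 and E = 213.

142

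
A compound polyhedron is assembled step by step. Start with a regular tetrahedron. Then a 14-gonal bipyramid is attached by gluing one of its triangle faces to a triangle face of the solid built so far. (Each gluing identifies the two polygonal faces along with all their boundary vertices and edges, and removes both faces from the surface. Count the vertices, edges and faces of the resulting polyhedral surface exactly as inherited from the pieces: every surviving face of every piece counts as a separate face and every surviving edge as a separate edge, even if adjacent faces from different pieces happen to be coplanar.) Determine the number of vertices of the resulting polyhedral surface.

17

A regular tetrahedron: V=4, E=6, F=4.
Attach a 14-gonal bipyramid (V=16, E=42, F=28) along a 3-gon: merge 3 vertices and 3 edges, delete both glued faces → V=17, E=45, F=30.
Check: V − E + F = 17 − 45 + 30 = 2.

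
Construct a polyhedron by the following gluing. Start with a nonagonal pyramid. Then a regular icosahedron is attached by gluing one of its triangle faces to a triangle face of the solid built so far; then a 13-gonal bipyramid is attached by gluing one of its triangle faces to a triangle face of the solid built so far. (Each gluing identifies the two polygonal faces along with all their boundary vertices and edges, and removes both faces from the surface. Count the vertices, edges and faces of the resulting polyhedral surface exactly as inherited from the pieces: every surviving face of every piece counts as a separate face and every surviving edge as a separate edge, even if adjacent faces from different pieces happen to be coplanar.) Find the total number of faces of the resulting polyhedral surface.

A nonagonal pyramid: V=10, E=18, F=10.
Attach a regular icosahedron (V=12, E=30, F=20) along a 3-gon: merge 3 vertices and 3 edges, delete both glued faces → V=19, E=45, F=28.
Attach a 13-gonal bipyramid (V=15, E=39, F=26) along a 3-gon: merge 3 vertices and 3 edges, delete both glued faces → V=31, E=81, F=52.
Check: V − E + F = 31 − 81 + 52 = 2.

52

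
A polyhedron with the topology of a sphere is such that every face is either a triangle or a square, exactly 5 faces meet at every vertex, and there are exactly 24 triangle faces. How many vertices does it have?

16

Let x be the number of squares; then F = 24 + x.
Edge–face incidences: 2E = 3·24 + 4·x = 72 + 4x.
Every vertex has degree 5, so 5V = 2E.
Euler: V − E + F = 2 ⇒ (2E)/5 − E + (24 + x) = 2.
Multiply by 10: 2·(2E) − 5·(2E) + 10·(24 + x) = 20, i.e. 240 + 10x − 3·(72 + 4x) = 20.
Collecting terms: −2x + 24 = 20, so −2x = −4, so x = 2.
Then 2E = 72 + 4·2 = 80, so E = 40, V = 2E/5 = 16, F = 24 + 2 = 26.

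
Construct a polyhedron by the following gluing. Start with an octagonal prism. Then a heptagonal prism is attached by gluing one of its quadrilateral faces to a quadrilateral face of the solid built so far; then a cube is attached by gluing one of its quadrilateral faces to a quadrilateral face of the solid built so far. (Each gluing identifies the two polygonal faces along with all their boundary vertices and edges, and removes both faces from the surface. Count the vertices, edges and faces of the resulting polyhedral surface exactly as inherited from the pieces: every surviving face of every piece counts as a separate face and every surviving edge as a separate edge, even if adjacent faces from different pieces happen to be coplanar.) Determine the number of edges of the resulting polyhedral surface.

49

An octagonal prism: V=16, E=24, F=10.
Attach a heptagonal prism (V=14, E=21, F=9) along a 4-gon: merge 4 vertices and 4 edges, delete both glued faces → V=26, E=41, F=17.
Attach a cube (V=8, E=12, F=6) along a 4-gon: merge 4 vertices and 4 edges, delete both glued faces → V=30, E=49, F=21.
Check: V − E + F = 30 − 49 + 21 = 2.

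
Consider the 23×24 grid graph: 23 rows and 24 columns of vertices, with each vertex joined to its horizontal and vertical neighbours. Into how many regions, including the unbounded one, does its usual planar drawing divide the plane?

The grid has V = 23·24 = 552 vertices and E = 23·23 + 24·22 = 1057 edges.
F = 2 − V + E = 2 − 552 + 1057 = 507.

507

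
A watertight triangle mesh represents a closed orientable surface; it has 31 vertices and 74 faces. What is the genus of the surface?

4

Every face is a triangle, so 2E = 3·74 = 222, giving E = 111.
χ = V − E + F = 31 − 111 + 74 = -6.
For a closed orientable surface χ = 2 − 2g, so g = (2 − (-6))/2 = 4.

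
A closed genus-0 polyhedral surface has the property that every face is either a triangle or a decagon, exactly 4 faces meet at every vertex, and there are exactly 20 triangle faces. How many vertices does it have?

20

Let x be the number of decagons; then F = 20 + x.
Edge–face incidences: 2E = 3·20 + 10·x = 60 + 10x.
Every vertex has degree 4, so 4V = 2E.
Euler: V − E + F = 2 ⇒ (2E)/4 − E + (20 + x) = 2.
Multiply by 8: 2·(2E) − 4·(2E) + 8·(20 + x) = 16, i.e. 160 + 8x − 2·(60 + 10x) = 16.
Collecting terms: −12x + 40 = 16, so −12x = −24, so x = 2.
Then 2E = 60 + 10·2 = 80, so E = 40, V = 2E/4 = 20, F = 20 + 2 = 22.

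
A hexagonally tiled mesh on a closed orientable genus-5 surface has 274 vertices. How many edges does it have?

χ = 2 − 2·5 = -8, and every face is a hexagon so 6F = 2E.
V − E + F = -8 with E = 6F/2 gives 274 − (6/2 − 1)·F = -8, so F = 141 and E = 423.

423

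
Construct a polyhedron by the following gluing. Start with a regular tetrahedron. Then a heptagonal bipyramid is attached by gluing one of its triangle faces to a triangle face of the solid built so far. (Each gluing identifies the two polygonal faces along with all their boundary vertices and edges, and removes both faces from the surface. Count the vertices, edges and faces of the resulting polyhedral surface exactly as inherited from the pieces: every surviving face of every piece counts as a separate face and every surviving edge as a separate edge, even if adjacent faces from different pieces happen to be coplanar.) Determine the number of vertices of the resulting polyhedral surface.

10

A regular tetrahedron: V=4, E=6, F=4.
Attach a heptagonal bipyramid (V=9, E=21, F=14) along a 3-gon: merge 3 vertices and 3 edges, delete both glued faces → V=10, E=24, F=16.
Check: V − E + F = 10 − 24 + 16 = 2.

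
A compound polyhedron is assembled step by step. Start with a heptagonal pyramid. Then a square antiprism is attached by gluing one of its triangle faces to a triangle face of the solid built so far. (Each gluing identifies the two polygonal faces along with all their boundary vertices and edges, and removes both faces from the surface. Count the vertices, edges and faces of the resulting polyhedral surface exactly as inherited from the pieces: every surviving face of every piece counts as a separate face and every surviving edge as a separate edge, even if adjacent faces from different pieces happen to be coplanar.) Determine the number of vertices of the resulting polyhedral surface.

A heptagonal pyramid: V=8, E=14, F=8.
Attach a square antiprism (V=8, E=16, F=10) along a 3-gon: merge 3 vertices and 3 edges, delete both glued faces → V=13, E=27, F=16.
Check: V − E + F = 13 − 27 + 16 = 2.

13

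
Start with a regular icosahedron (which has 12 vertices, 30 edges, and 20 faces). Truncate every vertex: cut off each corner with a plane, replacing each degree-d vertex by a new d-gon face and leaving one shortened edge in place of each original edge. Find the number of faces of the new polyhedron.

Truncation replaces each original edge-end by a new vertex, so V′ = 2E = 60.
Each original edge survives, and each old vertex of degree d contributes d new edges; summing degrees gives Σd = 2E, so E′ = E + 2E = 3E = 90.
Each original face survives and each original vertex becomes one new face: F′ = F + V = 32.

32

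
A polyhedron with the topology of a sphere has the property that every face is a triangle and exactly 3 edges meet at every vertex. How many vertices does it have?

4

Each face has 3 edges and each edge borders two faces, so 2E = 3F.
Each vertex has degree 3, so 3V = 2E and hence V = 3F/3.
Euler: V − E + F = 2 ⇒ (3F/3) − (3F/2) + F = 2.
Multiply by 6: (6 − 9 + 6)F = 12, i.e. 3F = 12.
So F = 4, E = 3·4/2 = 6, V = 3·4/3 = 4.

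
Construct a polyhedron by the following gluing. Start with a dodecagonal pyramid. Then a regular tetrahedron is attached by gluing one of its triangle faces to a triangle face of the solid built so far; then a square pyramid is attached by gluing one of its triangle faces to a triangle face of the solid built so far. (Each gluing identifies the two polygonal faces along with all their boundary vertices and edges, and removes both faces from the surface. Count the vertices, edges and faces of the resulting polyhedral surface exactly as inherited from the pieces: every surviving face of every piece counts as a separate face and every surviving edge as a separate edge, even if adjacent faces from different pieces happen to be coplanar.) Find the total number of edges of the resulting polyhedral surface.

32

A dodecagonal pyramid: V=13, E=24, F=13.
Attach a regular tetrahedron (V=4, E=6, F=4) along a 3-gon: merge 3 vertices and 3 edges, delete both glued faces → V=14, E=27, F=15.
Attach a square pyramid (V=5, E=8, F=5) along a 3-gon: merge 3 vertices and 3 edges, delete both glued faces → V=16, E=32, F=18.
Check: V − E + F = 16 − 32 + 18 = 2.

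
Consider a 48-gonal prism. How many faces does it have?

50

A prism on an n-gon has two n-gon bases and n rectangular sides: V = 2·48 = 96, E = 3·48 = 144, F = 48 + 2 = 50.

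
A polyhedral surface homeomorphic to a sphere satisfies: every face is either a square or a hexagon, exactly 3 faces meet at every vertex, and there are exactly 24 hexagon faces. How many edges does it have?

84

Let x be the number of squares; then F = 24 + x.
Edge–face incidences: 2E = 6·24 + 4·x = 144 + 4x.
Every vertex has degree 3, so 3V = 2E.
Euler: V − E + F = 2 ⇒ (2E)/3 − E + (24 + x) = 2.
Multiply by 6: 2·(2E) − 3·(2E) + 6·(24 + x) = 12, i.e. 144 + 6x − (144 + 4x) = 12.
Collecting terms: 2x = 12, so x = 6.
Then 2E = 144 + 4·6 = 168, so E = 84, V = 2E/3 = 56, F = 24 + 6 = 30.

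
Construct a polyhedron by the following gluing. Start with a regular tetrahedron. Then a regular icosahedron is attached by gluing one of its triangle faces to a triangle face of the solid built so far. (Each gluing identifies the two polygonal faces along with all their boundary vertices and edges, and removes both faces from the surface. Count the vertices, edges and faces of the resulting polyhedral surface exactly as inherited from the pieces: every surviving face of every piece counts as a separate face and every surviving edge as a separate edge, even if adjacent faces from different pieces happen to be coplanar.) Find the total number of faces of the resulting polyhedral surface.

22

A regular tetrahedron: V=4, E=6, F=4.
Attach a regular icosahedron (V=12, E=30, F=20) along a 3-gon: merge 3 vertices and 3 edges, delete both glued faces → V=13, E=33, F=22.
Check: V − E + F = 13 − 33 + 22 = 2.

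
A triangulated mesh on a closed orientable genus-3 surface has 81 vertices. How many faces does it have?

170

χ = 2 − 2·3 = -4, and every face is a triangle so 3F = 2E.
V − E + F = -4 with E = 3F/2 gives 81 − (3/2 − 1)·F = -4, so F = 170 and E = 255.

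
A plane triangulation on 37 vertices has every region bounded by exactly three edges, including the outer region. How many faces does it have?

In a plane triangulation 3F = 2E and V − E + F = 2, so F = 2V − 4 = 2·37 − 4 = 70.

70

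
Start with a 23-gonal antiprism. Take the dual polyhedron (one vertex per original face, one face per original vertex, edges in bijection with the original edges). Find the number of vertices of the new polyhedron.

48

The base solid has V = 46, E = 92, F = 48.
The dual swaps V and F and preserves E: V′ = F = 48, E′ = E = 92, F′ = V = 46.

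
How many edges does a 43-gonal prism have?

A prism on an n-gon has two n-gon bases and n rectangular sides: V = 2·43 = 86, E = 3·43 = 129, F = 43 + 2 = 45.

129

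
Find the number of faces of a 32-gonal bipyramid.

64

A bipyramid over an n-gon has 2n triangular faces and n + 2 vertices: V = 32 + 2 = 34, E = 3·32 = 96, F = 2·32 = 64.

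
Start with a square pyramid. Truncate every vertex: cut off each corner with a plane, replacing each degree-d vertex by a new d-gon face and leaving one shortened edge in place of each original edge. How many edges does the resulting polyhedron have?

The base solid has V = 5, E = 8, F = 5.
Truncation replaces each original edge-end by a new vertex, so V′ = 2E = 16.
Each original edge survives, and each old vertex of degree d contributes d new edges; summing degrees gives Σd = 2E, so E′ = E + 2E = 3E = 24.
Each original face survives and each original vertex becomes one new face: F′ = F + V = 10.

24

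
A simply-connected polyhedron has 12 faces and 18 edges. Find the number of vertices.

8

Here V − E + F = 2.
V = 2 + E − F = 2 + 18 − 12 = 8.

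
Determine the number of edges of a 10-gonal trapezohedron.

The n-trapezohedron (dual of the n-antiprism) has V = 2·10 + 2 = 22, E = 4·10 = 40, F = 2·10 = 20.

40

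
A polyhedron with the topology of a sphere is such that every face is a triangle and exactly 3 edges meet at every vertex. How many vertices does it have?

Each face has 3 edges and each edge borders two faces, so 2E = 3F.
Each vertex has degree 3, so 3V = 2E and hence V = 3F/3.
Euler: V − E + F = 2 ⇒ (3F/3) − (3F/2) + F = 2.
Multiply by 6: (6 − 9 + 6)F = 12, i.e. 3F = 12.
So F = 4, E = 3·4/2 = 6, V = 3·4/3 = 4.

4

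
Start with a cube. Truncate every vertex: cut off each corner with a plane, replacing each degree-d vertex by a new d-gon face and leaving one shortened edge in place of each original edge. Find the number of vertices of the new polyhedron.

24

The base solid has V = 8, E = 12, F = 6.
Truncation replaces each original edge-end by a new vertex, so V′ = 2E = 24.
Each original edge survives, and each old vertex of degree d contributes d new edges; summing degrees gives Σd = 2E, so E′ = E + 2E = 3E = 36.
Each original face survives and each original vertex becomes one new face: F′ = F + V = 14.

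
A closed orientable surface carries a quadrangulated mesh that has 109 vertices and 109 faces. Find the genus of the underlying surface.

1

Every face is a square, so 2E = 4·109 = 436, giving E = 218.
χ = V − E + F = 109 − 218 + 109 = 0.
For a closed orientable surface χ = 2 − 2g, so g = (2 − (0))/2 = 1.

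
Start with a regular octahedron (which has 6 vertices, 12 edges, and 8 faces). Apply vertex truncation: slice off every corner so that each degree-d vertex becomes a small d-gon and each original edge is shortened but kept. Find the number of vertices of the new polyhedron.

Truncation replaces each original edge-end by a new vertex, so V′ = 2E = 24.
Each original edge survives, and each old vertex of degree d contributes d new edges; summing degrees gives Σd = 2E, so E′ = E + 2E = 3E = 36.
Each original face survives and each original vertex becomes one new face: F′ = F + V = 14.

24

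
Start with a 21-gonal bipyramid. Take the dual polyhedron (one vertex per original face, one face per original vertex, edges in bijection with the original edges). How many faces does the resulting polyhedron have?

23

The base solid has V = 23, E = 63, F = 42.
The dual swaps V and F and preserves E: V′ = F = 42, E′ = E = 63, F′ = V = 23.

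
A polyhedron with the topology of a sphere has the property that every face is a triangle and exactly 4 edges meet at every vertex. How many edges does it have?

Each face has 3 edges and each edge borders two faces, so 2E = 3F.
Each vertex has degree 4, so 4V = 2E and hence V = 3F/4.
Euler: V − E + F = 2 ⇒ (3F/4) − (3F/2) + F = 2.
Multiply by 8: (6 − 12 + 8)F = 16, i.e. 2F = 16.
So F = 8, E = 3·8/2 = 12, V = 3·8/4 = 6.

12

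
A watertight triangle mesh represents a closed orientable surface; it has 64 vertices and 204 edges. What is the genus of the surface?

Every face is a triangle and each edge borders two faces, so 3F = 2·204, giving F = 136.
χ = V − E + F = 64 − 204 + 136 = -4.
For a closed orientable surface χ = 2 − 2g, so g = (2 − (-4))/2 = 3.

3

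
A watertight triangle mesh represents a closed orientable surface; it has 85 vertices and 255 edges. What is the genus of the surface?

Every face is a triangle and each edge borders two faces, so 3F = 2·255, giving F = 170.
χ = V − E + F = 85 − 255 + 170 = 0.
For a closed orientable surface χ = 2 − 2g, so g = (2 − (0))/2 = 1.

1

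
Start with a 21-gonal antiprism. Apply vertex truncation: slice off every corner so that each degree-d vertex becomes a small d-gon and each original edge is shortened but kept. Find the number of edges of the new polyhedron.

252

The base solid has V = 42, E = 84, F = 44.
Truncation replaces each original edge-end by a new vertex, so V′ = 2E = 168.
Each original edge survives, and each old vertex of degree d contributes d new edges; summing degrees gives Σd = 2E, so E′ = E + 2E = 3E = 252.
Each original face survives and each original vertex becomes one new face: F′ = F + V = 86.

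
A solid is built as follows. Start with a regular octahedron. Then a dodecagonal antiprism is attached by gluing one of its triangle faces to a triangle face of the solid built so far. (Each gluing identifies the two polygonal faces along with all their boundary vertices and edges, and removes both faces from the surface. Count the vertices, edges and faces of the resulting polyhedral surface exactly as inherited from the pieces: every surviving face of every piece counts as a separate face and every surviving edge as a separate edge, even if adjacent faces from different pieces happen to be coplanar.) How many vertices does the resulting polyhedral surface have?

27

A regular octahedron: V=6, E=12, F=8.
Attach a dodecagonal antiprism (V=24, E=48, F=26) along a 3-gon: merge 3 vertices and 3 edges, delete both glued faces → V=27, E=57, F=32.
Check: V − E + F = 27 − 57 + 32 = 2.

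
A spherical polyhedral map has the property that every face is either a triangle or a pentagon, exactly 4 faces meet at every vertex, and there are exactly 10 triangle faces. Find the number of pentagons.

2

Let x be the number of pentagons; then F = 10 + x.
Edge–face incidences: 2E = 3·10 + 5·x = 30 + 5x.
Every vertex has degree 4, so 4V = 2E.
Euler: V − E + F = 2 ⇒ (2E)/4 − E + (10 + x) = 2.
Multiply by 8: 2·(2E) − 4·(2E) + 8·(10 + x) = 16, i.e. 80 + 8x − 2·(30 + 5x) = 16.
Collecting terms: −2x + 20 = 16, so −2x = −4, so x = 2.
Then 2E = 30 + 5·2 = 40, so E = 20, V = 2E/4 = 10, F = 10 + 2 = 12.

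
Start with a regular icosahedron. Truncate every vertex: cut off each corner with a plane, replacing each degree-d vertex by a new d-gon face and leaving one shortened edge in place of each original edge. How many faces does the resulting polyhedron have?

The base solid has V = 12, E = 30, F = 20.
Truncation replaces each original edge-end by a new vertex, so V′ = 2E = 60.
Each original edge survives, and each old vertex of degree d contributes d new edges; summing degrees gives Σd = 2E, so E′ = E + 2E = 3E = 90.
Each original face survives and each original vertex becomes one new face: F′ = F + V = 32.

32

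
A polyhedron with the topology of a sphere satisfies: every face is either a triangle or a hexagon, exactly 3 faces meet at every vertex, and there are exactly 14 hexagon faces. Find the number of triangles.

4

Let x be the number of triangles; then F = 14 + x.
Edge–face incidences: 2E = 6·14 + 3·x = 84 + 3x.
Every vertex has degree 3, so 3V = 2E.
Euler: V − E + F = 2 ⇒ (2E)/3 − E + (14 + x) = 2.
Multiply by 6: 2·(2E) − 3·(2E) + 6·(14 + x) = 12, i.e. 84 + 6x − (84 + 3x) = 12.
Collecting terms: 3x = 12, so x = 4.
Then 2E = 84 + 3·4 = 96, so E = 48, V = 2E/3 = 32, F = 14 + 4 = 18.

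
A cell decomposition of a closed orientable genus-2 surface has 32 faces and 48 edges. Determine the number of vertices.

For a closed orientable surface of genus 2, χ = 2 − 2·2 = -2.
V = -2 + E − F = -2 + 48 − 32 = 14.

14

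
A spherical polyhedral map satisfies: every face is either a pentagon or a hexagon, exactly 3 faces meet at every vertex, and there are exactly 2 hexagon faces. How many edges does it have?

36

Let x be the number of pentagons; then F = 2 + x.
Edge–face incidences: 2E = 6·2 + 5·x = 12 + 5x.
Every vertex has degree 3, so 3V = 2E.
Euler: V − E + F = 2 ⇒ (2E)/3 − E + (2 + x) = 2.
Multiply by 6: 2·(2E) − 3·(2E) + 6·(2 + x) = 12, i.e. 12 + 6x − (12 + 5x) = 12.
Collecting terms: x = 12.
Then 2E = 12 + 5·12 = 72, so E = 36, V = 2E/3 = 24, F = 2 + 12 = 14.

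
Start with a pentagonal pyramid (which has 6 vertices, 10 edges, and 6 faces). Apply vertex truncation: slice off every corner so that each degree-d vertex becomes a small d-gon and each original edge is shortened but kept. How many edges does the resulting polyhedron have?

30

Truncation replaces each original edge-end by a new vertex, so V′ = 2E = 20.
Each original edge survives, and each old vertex of degree d contributes d new edges; summing degrees gives Σd = 2E, so E′ = E + 2E = 3E = 30.
Each original face survives and each original vertex becomes one new face: F′ = F + V = 12.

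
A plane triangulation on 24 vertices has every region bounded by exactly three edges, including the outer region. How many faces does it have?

44

In a plane triangulation 3F = 2E and V − E + F = 2, so F = 2V − 4 = 2·24 − 4 = 44.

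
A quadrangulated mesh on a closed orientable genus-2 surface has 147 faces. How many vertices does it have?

145

χ = 2 − 2·2 = -2, and every face is a square so 4F = 2E.
E = 4·147/2 = 294. Then V = -2 + E − F = -2 + 294 − 147 = 145.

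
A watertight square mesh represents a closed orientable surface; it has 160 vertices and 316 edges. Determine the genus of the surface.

Every face is a square and each edge borders two faces, so 4F = 2·316, giving F = 158.
χ = V − E + F = 160 − 316 + 158 = 2.
For a closed orientable surface χ = 2 − 2g, so g = (2 − (2))/2 = 0.

0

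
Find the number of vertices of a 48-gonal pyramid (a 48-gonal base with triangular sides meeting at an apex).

49

A pyramid on an n-gon base has one n-gon and n triangles: V = 48 + 1 = 49, E = 2·48 = 96, F = 48 + 1 = 49.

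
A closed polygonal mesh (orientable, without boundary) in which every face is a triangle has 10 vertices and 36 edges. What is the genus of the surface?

Every face is a triangle and each edge borders two faces, so 3F = 2·36, giving F = 24.
χ = V − E + F = 10 − 36 + 24 = -2.
For a closed orientable surface χ = 2 − 2g, so g = (2 − (-2))/2 = 2.

2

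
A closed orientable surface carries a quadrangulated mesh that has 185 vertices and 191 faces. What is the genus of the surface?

Every face is a square, so 2E = 4·191 = 764, giving E = 382.
χ = V − E + F = 185 − 382 + 191 = -6.
For a closed orientable surface χ = 2 − 2g, so g = (2 − (-6))/2 = 4.

4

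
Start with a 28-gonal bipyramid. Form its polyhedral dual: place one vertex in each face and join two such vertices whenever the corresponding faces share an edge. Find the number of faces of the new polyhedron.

30

The base solid has V = 30, E = 84, F = 56.
The dual swaps V and F and preserves E: V′ = F = 56, E′ = E = 84, F′ = V = 30.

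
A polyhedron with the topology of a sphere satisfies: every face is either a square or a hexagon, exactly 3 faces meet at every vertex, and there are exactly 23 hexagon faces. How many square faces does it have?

Let x be the number of squares; then F = 23 + x.
Edge–face incidences: 2E = 6·23 + 4·x = 138 + 4x.
Every vertex has degree 3, so 3V = 2E.
Euler: V − E + F = 2 ⇒ (2E)/3 − E + (23 + x) = 2.
Multiply by 6: 2·(2E) − 3·(2E) + 6·(23 + x) = 12, i.e. 138 + 6x − (138 + 4x) = 12.
Collecting terms: 2x = 12, so x = 6.
Then 2E = 138 + 4·6 = 162, so E = 81, V = 2E/3 = 54, F = 23 + 6 = 29.

6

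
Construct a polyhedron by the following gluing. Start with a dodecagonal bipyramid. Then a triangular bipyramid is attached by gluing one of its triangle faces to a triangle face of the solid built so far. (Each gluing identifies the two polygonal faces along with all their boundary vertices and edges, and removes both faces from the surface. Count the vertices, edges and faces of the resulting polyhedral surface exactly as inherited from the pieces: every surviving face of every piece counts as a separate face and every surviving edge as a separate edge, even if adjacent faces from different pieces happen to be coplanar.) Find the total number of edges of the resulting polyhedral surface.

42

A dodecagonal bipyramid: V=14, E=36, F=24.
Attach a triangular bipyramid (V=5, E=9, F=6) along a 3-gon: merge 3 vertices and 3 edges, delete both glued faces → V=16, E=42, F=28.
Check: V − E + F = 16 − 42 + 28 = 2.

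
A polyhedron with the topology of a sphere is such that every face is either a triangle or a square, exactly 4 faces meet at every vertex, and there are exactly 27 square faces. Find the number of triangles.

8

Let x be the number of triangles; then F = 27 + x.
Edge–face incidences: 2E = 4·27 + 3·x = 108 + 3x.
Every vertex has degree 4, so 4V = 2E.
Euler: V − E + F = 2 ⇒ (2E)/4 − E + (27 + x) = 2.
Multiply by 8: 2·(2E) − 4·(2E) + 8·(27 + x) = 16, i.e. 216 + 8x − 2·(108 + 3x) = 16.
Collecting terms: 2x = 16, so x = 8.
Then 2E = 108 + 3·8 = 132, so E = 66, V = 2E/4 = 33, F = 27 + 8 = 35.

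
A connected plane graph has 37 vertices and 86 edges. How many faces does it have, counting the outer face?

Euler's formula for a connected plane graph: V − E + F = 2, so F = 2 − 37 + 86 = 51.

51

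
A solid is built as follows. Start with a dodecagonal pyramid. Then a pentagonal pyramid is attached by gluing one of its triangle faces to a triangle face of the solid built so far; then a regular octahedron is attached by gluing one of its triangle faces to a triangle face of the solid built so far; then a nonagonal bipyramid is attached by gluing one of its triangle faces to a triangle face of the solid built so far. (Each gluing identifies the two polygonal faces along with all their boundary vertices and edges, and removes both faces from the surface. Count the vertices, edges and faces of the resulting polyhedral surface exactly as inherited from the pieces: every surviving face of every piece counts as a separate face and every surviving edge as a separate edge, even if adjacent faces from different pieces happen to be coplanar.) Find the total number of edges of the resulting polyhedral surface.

A dodecagonal pyramid: V=13, E=24, F=13.
Attach a pentagonal pyramid (V=6, E=10, F=6) along a 3-gon: merge 3 vertices and 3 edges, delete both glued faces → V=16, E=31, F=17.
Attach a regular octahedron (V=6, E=12, F=8) along a 3-gon: merge 3 vertices and 3 edges, delete both glued faces → V=19, E=40, F=23.
Attach a nonagonal bipyramid (V=11, E=27, F=18) along a 3-gon: merge 3 vertices and 3 edges, delete both glued faces → V=27, E=64, F=39.
Check: V − E + F = 27 − 64 + 39 = 2.

64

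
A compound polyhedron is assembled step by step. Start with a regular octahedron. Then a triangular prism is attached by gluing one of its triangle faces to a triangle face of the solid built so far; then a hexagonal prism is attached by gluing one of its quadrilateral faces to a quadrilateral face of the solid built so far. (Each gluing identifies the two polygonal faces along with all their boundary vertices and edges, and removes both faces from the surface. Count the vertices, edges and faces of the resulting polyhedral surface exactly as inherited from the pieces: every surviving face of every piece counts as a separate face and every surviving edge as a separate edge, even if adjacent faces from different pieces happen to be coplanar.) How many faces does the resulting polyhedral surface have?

A regular octahedron: V=6, E=12, F=8.
Attach a triangular prism (V=6, E=9, F=5) along a 3-gon: merge 3 vertices and 3 edges, delete both glued faces → V=9, E=18, F=11.
Attach a hexagonal prism (V=12, E=18, F=8) along a 4-gon: merge 4 vertices and 4 edges, delete both glued faces → V=17, E=32, F=17.
Check: V − E + F = 17 − 32 + 17 = 2.

17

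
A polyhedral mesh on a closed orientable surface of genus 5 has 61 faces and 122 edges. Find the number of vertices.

For a closed orientable surface of genus 5, χ = 2 − 2·5 = -8.
V = -8 + E − F = -8 + 122 − 61 = 53.

53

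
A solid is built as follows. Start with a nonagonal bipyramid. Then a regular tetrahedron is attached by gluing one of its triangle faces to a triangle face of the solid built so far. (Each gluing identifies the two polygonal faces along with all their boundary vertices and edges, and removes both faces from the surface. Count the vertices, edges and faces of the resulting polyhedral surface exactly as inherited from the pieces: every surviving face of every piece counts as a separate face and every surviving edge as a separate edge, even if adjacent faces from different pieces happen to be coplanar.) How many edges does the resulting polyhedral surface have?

30

A nonagonal bipyramid: V=11, E=27, F=18.
Attach a regular tetrahedron (V=4, E=6, F=4) along a 3-gon: merge 3 vertices and 3 edges, delete both glued faces → V=12, E=30, F=20.
Check: V − E + F = 12 − 30 + 20 = 2.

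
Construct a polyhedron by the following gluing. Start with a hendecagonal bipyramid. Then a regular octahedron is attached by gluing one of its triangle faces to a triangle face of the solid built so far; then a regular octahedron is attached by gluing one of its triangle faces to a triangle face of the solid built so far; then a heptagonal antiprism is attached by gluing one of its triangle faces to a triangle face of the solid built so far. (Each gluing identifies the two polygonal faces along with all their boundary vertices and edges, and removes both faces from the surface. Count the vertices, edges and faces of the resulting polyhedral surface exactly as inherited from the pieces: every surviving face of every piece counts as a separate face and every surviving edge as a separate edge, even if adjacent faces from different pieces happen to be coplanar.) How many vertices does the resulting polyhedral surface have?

30

A hendecagonal bipyramid: V=13, E=33, F=22.
Attach a regular octahedron (V=6, E=12, F=8) along a 3-gon: merge 3 vertices and 3 edges, delete both glued faces → V=16, E=42, F=28.
Attach a regular octahedron (V=6, E=12, F=8) along a 3-gon: merge 3 vertices and 3 edges, delete both glued faces → V=19, E=51, F=34.
Attach a heptagonal antiprism (V=14, E=28, F=16) along a 3-gon: merge 3 vertices and 3 edges, delete both glued faces → V=30, E=76, F=48.
Check: V − E + F = 30 − 76 + 48 = 2.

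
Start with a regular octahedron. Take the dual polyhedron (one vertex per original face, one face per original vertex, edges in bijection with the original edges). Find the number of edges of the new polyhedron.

The base solid has V = 6, E = 12, F = 8.
The dual swaps V and F and preserves E: V′ = F = 8, E′ = E = 12, F′ = V = 6.

12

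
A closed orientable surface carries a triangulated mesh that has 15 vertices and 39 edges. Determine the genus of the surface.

0

Every face is a triangle and each edge borders two faces, so 3F = 2·39, giving F = 26.
χ = V − E + F = 15 − 39 + 26 = 2.
For a closed orientable surface χ = 2 − 2g, so g = (2 − (2))/2 = 0.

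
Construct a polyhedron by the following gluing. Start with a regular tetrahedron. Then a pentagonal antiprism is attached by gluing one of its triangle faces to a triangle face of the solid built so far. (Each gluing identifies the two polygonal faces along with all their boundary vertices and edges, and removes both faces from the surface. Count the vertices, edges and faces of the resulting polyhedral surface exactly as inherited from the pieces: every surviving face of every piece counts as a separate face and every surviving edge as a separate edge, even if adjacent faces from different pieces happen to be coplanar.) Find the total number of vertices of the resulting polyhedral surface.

11

A regular tetrahedron: V=4, E=6, F=4.
Attach a pentagonal antiprism (V=10, E=20, F=12) along a 3-gon: merge 3 vertices and 3 edges, delete both glued faces → V=11, E=23, F=14.
Check: V − E + F = 11 − 23 + 14 = 2.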